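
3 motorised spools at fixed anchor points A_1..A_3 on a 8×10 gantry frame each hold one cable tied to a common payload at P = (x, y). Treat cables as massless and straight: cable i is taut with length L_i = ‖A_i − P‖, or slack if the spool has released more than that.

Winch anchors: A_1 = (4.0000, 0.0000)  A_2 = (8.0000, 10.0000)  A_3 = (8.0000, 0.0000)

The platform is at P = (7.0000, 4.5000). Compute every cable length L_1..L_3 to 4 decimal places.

(5.4083, 5.5902, 4.6098)

cable 1: Δx=-3.0000, Δy=-4.5000; L_1 = √(Δx²+Δy²) = 5.4083
cable 2: Δx=1.0000, Δy=5.5000; L_2 = √(Δx²+Δy²) = 5.5902
cable 3: Δx=1.0000, Δy=-4.5000; L_3 = √(Δx²+Δy²) = 4.6098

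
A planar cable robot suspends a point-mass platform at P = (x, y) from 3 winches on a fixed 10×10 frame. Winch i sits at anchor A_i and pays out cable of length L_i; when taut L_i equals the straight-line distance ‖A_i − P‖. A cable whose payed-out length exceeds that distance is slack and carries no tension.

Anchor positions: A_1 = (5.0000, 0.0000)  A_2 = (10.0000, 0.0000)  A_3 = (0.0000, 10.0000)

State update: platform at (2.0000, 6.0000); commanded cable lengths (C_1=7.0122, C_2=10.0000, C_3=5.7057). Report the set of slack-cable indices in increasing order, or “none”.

1, 3

cable 1: √((3.0000)²+(-6.0000)²)=6.7082, C_1=7.0122: slack
cable 2: √((8.0000)²+(-6.0000)²)=10.0000, C_2=10.0000: taut
cable 3: √((-2.0000)²+(4.0000)²)=4.4721, C_3=5.7057: slack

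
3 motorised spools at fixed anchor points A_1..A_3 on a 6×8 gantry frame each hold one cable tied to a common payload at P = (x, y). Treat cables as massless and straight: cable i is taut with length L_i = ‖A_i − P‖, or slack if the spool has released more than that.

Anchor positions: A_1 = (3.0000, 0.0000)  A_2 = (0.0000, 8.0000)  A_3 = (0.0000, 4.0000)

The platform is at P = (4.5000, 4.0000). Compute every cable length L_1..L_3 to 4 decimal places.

(4.2720, 6.0208, 4.5000)

L_1 = √((3.0000−4.5000)² + (0.0000−4.0000)²) = 4.2720
L_2 = √((0.0000−4.5000)² + (8.0000−4.0000)²) = 6.0208
L_3 = √((0.0000−4.5000)² + (4.0000−4.0000)²) = 4.5000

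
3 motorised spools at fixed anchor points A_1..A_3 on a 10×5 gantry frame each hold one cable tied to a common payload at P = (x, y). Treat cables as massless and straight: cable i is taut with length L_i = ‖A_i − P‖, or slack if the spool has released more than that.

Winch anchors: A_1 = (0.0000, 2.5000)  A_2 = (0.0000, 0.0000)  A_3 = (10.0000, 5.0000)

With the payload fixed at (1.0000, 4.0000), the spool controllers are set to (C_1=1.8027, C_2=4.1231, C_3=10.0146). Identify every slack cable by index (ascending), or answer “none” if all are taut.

cable 1: √((-1.0000)²+(-1.5000)²)=1.8028, C_1=1.8027: taut
cable 2: √((-1.0000)²+(-4.0000)²)=4.1231, C_2=4.1231: taut
cable 3: √((9.0000)²+(1.0000)²)=9.0554, C_3=10.0146: slack

3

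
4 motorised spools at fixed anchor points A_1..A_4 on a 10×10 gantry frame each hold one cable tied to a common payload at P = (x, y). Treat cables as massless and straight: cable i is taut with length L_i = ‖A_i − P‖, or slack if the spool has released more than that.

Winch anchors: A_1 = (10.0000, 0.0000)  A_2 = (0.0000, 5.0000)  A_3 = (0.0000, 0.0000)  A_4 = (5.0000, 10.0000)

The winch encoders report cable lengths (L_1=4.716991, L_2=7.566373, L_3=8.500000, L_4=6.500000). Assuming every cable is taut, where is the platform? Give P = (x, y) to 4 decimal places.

expand ‖A_i−P‖²=L_i² and subtract eq 1 (q_i ≔ ‖A_i‖²−L_i²)
q_1 = 100.0000+0.0000−22.2500 = 77.7500
eq1−eq2 → [20.0000  -10.0000]·P = 110.0000
eq1−eq3 → [20.0000  0.0000]·P = 150.0000
eq1−eq4 → [10.0000  -20.0000]·P = -5.0000
2×2 solve → P = (7.5000, 4.0000)
check cable 4: ‖A_4−P‖² = 42.2500 ≈ L_4² = 42.2500 ✓

(7.5000, 4.0000)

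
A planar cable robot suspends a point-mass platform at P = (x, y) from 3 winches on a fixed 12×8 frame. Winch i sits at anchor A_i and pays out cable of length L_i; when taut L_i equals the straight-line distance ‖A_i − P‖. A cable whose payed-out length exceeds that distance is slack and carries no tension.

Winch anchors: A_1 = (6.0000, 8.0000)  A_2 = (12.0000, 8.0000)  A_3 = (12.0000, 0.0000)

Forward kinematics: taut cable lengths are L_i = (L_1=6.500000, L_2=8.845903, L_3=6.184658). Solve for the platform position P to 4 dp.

(6.0000, 1.5000)

circle eqns → linear via eq_j − eq_1; set k_j = A_j·A_j − L_j²
k_1 = 36.0000+64.0000−42.2500 = 57.7500
-12.0000·x + 0.0000·y = k_1−k_2 = -72.0000
-12.0000·x + 16.0000·y = k_1−k_3 = -48.0000
solve first two rows → x=6.0000, y=1.5000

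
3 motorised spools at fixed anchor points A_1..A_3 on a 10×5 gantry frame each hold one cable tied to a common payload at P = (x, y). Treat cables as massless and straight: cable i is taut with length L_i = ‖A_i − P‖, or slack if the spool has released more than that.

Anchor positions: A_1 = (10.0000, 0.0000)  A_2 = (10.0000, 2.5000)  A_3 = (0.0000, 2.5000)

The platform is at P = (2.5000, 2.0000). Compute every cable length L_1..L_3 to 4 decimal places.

(7.7621, 7.5166, 2.5495)

L_1 = √((10.0000−2.5000)² + (0.0000−2.0000)²) = 7.7621
L_2 = √((10.0000−2.5000)² + (2.5000−2.0000)²) = 7.5166
L_3 = √((0.0000−2.5000)² + (2.5000−2.0000)²) = 2.5495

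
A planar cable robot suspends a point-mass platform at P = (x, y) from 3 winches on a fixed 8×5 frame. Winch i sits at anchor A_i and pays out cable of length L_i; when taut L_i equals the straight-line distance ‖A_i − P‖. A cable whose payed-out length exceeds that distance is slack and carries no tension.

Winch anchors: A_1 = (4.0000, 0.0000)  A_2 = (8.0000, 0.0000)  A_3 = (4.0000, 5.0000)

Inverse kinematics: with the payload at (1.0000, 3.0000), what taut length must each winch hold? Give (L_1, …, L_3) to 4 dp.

(4.2426, 7.6158, 3.6056)

cable 1: Δx=3.0000, Δy=-3.0000; L_1 = √(Δx²+Δy²) = 4.2426
cable 2: Δx=7.0000, Δy=-3.0000; L_2 = √(Δx²+Δy²) = 7.6158
cable 3: Δx=3.0000, Δy=2.0000; L_3 = √(Δx²+Δy²) = 3.6056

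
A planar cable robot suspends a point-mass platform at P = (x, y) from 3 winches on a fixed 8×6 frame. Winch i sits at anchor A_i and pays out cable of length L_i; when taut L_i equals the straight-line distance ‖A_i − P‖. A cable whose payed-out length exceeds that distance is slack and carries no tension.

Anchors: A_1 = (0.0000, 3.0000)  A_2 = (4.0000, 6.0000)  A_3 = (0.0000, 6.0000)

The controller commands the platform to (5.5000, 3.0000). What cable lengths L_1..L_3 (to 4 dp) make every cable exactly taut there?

cable 1: Δx=-5.5000, Δy=0.0000; L_1 = √(Δx²+Δy²) = 5.5000
cable 2: Δx=-1.5000, Δy=3.0000; L_2 = √(Δx²+Δy²) = 3.3541
cable 3: Δx=-5.5000, Δy=3.0000; L_3 = √(Δx²+Δy²) = 6.2650

(5.5000, 3.3541, 6.2650)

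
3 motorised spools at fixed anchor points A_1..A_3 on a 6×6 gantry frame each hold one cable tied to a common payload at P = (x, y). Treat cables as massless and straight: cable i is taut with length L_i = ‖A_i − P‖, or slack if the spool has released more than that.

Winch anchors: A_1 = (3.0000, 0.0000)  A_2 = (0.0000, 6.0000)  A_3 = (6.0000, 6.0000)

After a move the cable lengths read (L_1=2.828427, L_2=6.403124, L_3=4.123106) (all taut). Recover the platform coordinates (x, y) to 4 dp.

(5.0000, 2.0000)

circle eqns → linear via eq_j − eq_1; set q_j = A_j·A_j − L_j²
q_1 = 9.0000+0.0000−8.0000 = 1.0000
6.0000·x − 12.0000·y = q_1−q_2 = 6.0000
-6.0000·x − 12.0000·y = q_1−q_3 = -54.0000
solve first two rows → x=5.0000, y=2.0000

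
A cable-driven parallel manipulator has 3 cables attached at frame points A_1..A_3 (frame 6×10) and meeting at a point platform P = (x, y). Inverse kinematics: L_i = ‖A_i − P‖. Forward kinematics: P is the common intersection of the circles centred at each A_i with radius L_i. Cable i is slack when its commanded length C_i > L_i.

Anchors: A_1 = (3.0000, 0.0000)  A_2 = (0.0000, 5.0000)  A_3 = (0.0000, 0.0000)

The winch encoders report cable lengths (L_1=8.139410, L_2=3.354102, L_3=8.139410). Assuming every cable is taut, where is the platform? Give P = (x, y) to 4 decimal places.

(1.5000, 8.0000)

circle eqns → linear via eq_j − eq_1; set q_j = A_j·A_j − L_j²
q_1 = 9.0000+0.0000−66.2500 = -57.2500
6.0000·x − 10.0000·y = q_1−q_2 = -71.0000
6.0000·x + 0.0000·y = q_1−q_3 = 9.0000
solve first two rows → x=1.5000, y=8.0000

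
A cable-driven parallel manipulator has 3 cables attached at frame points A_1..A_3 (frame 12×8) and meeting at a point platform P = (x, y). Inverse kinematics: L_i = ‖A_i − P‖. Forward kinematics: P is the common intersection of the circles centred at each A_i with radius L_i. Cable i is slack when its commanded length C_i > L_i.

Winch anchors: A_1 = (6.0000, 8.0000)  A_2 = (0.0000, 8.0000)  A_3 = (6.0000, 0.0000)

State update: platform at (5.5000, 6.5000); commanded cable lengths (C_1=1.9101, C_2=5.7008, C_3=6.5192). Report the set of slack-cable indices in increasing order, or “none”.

1

cable 1: √((0.5000)²+(1.5000)²)=1.5811, C_1=1.9101: slack
cable 2: √((-5.5000)²+(1.5000)²)=5.7009, C_2=5.7008: taut
cable 3: √((0.5000)²+(-6.5000)²)=6.5192, C_3=6.5192: taut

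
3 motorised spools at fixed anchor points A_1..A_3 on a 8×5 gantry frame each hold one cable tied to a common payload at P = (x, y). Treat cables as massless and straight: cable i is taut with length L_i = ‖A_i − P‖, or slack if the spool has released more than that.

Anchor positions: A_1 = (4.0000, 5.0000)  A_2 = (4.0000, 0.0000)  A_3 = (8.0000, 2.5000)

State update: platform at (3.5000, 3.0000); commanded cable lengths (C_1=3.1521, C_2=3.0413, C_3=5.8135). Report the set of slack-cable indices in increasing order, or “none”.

1, 3

cable 1: L_1 = ‖A_1−P‖ = 2.0616;  C_1 = 3.1521 → slack
cable 2: L_2 = ‖A_2−P‖ = 3.0414;  C_2 = 3.0413 → taut
cable 3: L_3 = ‖A_3−P‖ = 4.5277;  C_3 = 5.8135 → slack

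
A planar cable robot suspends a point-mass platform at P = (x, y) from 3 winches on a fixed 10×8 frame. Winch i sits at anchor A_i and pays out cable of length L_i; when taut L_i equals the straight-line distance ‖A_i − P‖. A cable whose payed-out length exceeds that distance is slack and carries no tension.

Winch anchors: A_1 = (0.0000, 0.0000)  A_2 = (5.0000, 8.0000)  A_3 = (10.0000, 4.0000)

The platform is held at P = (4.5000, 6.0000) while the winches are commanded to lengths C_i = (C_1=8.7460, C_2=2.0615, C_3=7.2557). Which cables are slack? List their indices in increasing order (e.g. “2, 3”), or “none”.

cable 1: √((-4.5000)²+(-6.0000)²)=7.5000, C_1=8.7460: slack
cable 2: √((0.5000)²+(2.0000)²)=2.0616, C_2=2.0615: taut
cable 3: √((5.5000)²+(-2.0000)²)=5.8523, C_3=7.2557: slack

1, 3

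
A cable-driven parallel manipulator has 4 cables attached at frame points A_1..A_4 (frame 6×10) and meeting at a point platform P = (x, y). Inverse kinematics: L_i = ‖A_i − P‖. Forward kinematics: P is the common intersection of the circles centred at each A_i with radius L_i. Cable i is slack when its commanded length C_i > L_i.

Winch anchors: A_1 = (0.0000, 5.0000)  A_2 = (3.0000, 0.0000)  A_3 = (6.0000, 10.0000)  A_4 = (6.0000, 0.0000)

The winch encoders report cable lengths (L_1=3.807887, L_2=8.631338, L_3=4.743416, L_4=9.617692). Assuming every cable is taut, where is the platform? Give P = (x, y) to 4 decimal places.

(1.5000, 8.5000)

circle eqns → linear via eq_j − eq_1; set k_j = A_j·A_j − L_j²
k_1 = 0.0000+25.0000−14.5000 = 10.5000
-6.0000·x + 10.0000·y = k_1−k_2 = 76.0000
-12.0000·x − 10.0000·y = k_1−k_3 = -103.0000
-12.0000·x + 10.0000·y = k_1−k_4 = 67.0000
solve first two rows → x=1.5000, y=8.5000
check cable 4: ‖A_4−P‖² = 92.5000 ≈ L_4² = 92.5000 ✓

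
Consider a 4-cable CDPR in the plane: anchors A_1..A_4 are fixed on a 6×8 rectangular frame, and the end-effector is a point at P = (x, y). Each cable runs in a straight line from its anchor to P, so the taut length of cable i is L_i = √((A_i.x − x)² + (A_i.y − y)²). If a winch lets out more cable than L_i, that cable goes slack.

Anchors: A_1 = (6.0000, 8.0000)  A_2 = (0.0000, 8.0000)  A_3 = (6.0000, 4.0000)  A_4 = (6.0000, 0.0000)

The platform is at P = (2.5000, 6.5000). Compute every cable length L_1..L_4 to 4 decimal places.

cable 1: Δx=3.5000, Δy=1.5000; L_1 = √(Δx²+Δy²) = 3.8079
cable 2: Δx=-2.5000, Δy=1.5000; L_2 = √(Δx²+Δy²) = 2.9155
cable 3: Δx=3.5000, Δy=-2.5000; L_3 = √(Δx²+Δy²) = 4.3012
cable 4: Δx=3.5000, Δy=-6.5000; L_4 = √(Δx²+Δy²) = 7.3824

(3.8079, 2.9155, 4.3012, 7.3824)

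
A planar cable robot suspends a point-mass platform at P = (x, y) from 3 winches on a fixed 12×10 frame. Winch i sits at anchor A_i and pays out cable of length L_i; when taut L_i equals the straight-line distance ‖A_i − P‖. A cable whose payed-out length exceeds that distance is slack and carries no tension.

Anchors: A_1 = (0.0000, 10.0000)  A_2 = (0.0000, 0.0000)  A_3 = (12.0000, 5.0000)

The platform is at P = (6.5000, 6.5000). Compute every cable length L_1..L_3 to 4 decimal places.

(7.3824, 9.1924, 5.7009)

L_1 = √((0.0000−6.5000)² + (10.0000−6.5000)²) = 7.3824
L_2 = √((0.0000−6.5000)² + (0.0000−6.5000)²) = 9.1924
L_3 = √((12.0000−6.5000)² + (5.0000−6.5000)²) = 5.7009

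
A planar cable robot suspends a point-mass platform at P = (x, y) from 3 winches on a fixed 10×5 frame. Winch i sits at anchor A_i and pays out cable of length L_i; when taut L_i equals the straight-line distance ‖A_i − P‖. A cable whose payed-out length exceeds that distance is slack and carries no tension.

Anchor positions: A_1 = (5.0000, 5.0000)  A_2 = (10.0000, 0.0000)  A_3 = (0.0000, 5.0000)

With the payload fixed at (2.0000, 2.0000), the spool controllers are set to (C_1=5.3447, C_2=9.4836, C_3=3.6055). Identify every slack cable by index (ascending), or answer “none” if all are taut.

cable 1: √((3.0000)²+(3.0000)²)=4.2426, C_1=5.3447: slack
cable 2: √((8.0000)²+(-2.0000)²)=8.2462, C_2=9.4836: slack
cable 3: √((-2.0000)²+(3.0000)²)=3.6056, C_3=3.6055: taut

1, 2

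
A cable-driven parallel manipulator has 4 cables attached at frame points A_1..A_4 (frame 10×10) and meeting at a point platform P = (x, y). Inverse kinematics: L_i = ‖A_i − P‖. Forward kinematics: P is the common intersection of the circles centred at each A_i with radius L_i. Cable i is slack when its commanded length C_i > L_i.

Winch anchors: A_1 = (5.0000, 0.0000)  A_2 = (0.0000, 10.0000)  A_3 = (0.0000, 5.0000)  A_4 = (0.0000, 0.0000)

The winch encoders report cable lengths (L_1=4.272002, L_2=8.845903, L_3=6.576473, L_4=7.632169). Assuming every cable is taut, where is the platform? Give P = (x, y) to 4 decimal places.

expand ‖A_i−P‖²=L_i² and subtract eq 1 (c_i ≔ ‖A_i‖²−L_i²)
c_1 = 25.0000+0.0000−18.2500 = 6.7500
eq1−eq2 → [10.0000  -20.0000]·P = -15.0000
eq1−eq3 → [10.0000  -10.0000]·P = 25.0000
eq1−eq4 → [10.0000  0.0000]·P = 65.0000
2×2 solve → P = (6.5000, 4.0000)
check cable 4: ‖A_4−P‖² = 58.2500 ≈ L_4² = 58.2500 ✓

(6.5000, 4.0000)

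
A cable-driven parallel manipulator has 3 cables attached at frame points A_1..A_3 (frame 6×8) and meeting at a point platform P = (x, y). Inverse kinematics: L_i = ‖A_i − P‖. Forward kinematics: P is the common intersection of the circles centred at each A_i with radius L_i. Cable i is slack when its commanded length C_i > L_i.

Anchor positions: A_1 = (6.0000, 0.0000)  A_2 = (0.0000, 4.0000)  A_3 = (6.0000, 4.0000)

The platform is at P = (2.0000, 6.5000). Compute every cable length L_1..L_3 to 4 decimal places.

L_1: Δ = A_1−P = (4.0000, -6.5000) → ‖Δ‖ = √58.2500 = 7.6322
L_2: Δ = A_2−P = (-2.0000, -2.5000) → ‖Δ‖ = √10.2500 = 3.2016
L_3: Δ = A_3−P = (4.0000, -2.5000) → ‖Δ‖ = √22.2500 = 4.7170

(7.6322, 3.2016, 4.7170)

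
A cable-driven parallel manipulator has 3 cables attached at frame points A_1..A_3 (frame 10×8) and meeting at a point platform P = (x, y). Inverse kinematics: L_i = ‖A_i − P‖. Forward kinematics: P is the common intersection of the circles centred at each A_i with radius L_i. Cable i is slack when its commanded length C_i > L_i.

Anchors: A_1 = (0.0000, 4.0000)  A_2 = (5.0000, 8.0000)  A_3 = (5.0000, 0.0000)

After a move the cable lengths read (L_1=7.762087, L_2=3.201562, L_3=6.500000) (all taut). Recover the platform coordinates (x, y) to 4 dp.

(7.5000, 6.0000)

expand ‖A_i−P‖²=L_i² and subtract eq 1 (k_i ≔ ‖A_i‖²−L_i²)
k_1 = 0.0000+16.0000−60.2500 = -44.2500
eq1−eq2 → [-10.0000  -8.0000]·P = -123.0000
eq1−eq3 → [-10.0000  8.0000]·P = -27.0000
2×2 solve → P = (7.5000, 6.0000)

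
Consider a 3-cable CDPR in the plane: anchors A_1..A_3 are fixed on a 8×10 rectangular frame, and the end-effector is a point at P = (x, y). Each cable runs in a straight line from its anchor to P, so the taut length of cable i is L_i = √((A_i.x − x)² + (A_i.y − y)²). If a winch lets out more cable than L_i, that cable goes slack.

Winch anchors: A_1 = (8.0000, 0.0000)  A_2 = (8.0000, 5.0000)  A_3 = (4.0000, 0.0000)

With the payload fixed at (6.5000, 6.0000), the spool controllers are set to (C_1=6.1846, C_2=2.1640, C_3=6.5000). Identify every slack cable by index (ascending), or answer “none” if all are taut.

i=1: geometric 6.1847 vs commanded 6.1846 ⇒ taut
i=2: geometric 1.8028 vs commanded 2.1640 ⇒ slack
i=3: geometric 6.5000 vs commanded 6.5000 ⇒ taut

2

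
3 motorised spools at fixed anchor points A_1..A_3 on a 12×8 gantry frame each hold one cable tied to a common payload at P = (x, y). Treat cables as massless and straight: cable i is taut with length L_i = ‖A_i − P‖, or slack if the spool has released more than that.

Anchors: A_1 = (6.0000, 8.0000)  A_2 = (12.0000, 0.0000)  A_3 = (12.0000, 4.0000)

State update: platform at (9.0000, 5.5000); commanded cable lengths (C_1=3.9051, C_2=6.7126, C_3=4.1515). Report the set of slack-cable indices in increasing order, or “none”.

cable 1: L_1 = ‖A_1−P‖ = 3.9051;  C_1 = 3.9051 → taut
cable 2: L_2 = ‖A_2−P‖ = 6.2650;  C_2 = 6.7126 → slack
cable 3: L_3 = ‖A_3−P‖ = 3.3541;  C_3 = 4.1515 → slack

2, 3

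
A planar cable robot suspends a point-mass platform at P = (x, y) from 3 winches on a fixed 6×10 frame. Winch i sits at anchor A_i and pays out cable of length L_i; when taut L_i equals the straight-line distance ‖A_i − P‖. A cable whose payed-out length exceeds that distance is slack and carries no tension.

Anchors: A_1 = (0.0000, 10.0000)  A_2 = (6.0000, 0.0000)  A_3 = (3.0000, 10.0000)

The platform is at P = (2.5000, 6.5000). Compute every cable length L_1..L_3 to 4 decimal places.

L_1 = √((0.0000−2.5000)² + (10.0000−6.5000)²) = 4.3012
L_2 = √((6.0000−2.5000)² + (0.0000−6.5000)²) = 7.3824
L_3 = √((3.0000−2.5000)² + (10.0000−6.5000)²) = 3.5355

(4.3012, 7.3824, 3.5355)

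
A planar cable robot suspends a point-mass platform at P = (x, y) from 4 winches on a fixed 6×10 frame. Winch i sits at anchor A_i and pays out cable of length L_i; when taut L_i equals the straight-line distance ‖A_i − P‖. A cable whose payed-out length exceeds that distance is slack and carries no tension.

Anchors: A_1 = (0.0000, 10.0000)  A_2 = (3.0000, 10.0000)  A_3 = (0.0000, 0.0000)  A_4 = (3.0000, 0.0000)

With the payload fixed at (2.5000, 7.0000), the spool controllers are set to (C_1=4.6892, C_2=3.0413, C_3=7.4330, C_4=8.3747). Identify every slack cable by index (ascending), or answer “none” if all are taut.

1, 4

cable 1: √((-2.5000)²+(3.0000)²)=3.9051, C_1=4.6892: slack
cable 2: √((0.5000)²+(3.0000)²)=3.0414, C_2=3.0413: taut
cable 3: √((-2.5000)²+(-7.0000)²)=7.4330, C_3=7.4330: taut
cable 4: √((0.5000)²+(-7.0000)²)=7.0178, C_4=8.3747: slack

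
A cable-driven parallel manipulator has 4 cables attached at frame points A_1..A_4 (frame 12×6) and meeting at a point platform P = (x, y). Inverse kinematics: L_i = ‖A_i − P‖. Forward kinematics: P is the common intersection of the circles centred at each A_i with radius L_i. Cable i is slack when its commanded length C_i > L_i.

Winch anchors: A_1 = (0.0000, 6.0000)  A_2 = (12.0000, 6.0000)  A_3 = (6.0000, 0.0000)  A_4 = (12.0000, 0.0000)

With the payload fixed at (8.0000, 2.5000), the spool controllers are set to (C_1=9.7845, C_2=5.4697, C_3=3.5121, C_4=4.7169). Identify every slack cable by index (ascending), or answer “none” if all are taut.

1, 2, 3

cable 1: √((-8.0000)²+(3.5000)²)=8.7321, C_1=9.7845: slack
cable 2: √((4.0000)²+(3.5000)²)=5.3151, C_2=5.4697: slack
cable 3: √((-2.0000)²+(-2.5000)²)=3.2016, C_3=3.5121: slack
cable 4: √((4.0000)²+(-2.5000)²)=4.7170, C_4=4.7169: taut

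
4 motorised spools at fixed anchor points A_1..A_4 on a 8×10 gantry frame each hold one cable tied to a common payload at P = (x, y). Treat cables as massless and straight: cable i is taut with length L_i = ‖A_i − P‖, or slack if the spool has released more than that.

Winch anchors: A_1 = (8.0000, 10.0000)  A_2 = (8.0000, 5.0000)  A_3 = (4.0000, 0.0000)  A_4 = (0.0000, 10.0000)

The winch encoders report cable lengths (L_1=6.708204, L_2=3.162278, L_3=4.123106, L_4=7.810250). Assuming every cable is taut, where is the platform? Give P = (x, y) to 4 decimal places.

circle eqns → linear via eq_j − eq_1; set c_j = A_j·A_j − L_j²
c_1 = 64.0000+100.0000−45.0000 = 119.0000
0.0000·x + 10.0000·y = c_1−c_2 = 40.0000
8.0000·x + 20.0000·y = c_1−c_3 = 120.0000
16.0000·x + 0.0000·y = c_1−c_4 = 80.0000
solve first two rows → x=5.0000, y=4.0000
check cable 4: ‖A_4−P‖² = 61.0000 ≈ L_4² = 61.0000 ✓

(5.0000, 4.0000)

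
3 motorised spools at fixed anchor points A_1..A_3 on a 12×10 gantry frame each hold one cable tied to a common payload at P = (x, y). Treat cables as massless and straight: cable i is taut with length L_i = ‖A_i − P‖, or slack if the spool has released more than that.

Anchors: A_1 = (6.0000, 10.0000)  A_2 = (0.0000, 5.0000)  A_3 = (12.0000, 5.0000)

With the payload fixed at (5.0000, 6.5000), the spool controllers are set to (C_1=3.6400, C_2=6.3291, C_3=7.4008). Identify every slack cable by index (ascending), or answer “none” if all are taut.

i=1: geometric 3.6401 vs commanded 3.6400 ⇒ taut
i=2: geometric 5.2202 vs commanded 6.3291 ⇒ slack
i=3: geometric 7.1589 vs commanded 7.4008 ⇒ slack

2, 3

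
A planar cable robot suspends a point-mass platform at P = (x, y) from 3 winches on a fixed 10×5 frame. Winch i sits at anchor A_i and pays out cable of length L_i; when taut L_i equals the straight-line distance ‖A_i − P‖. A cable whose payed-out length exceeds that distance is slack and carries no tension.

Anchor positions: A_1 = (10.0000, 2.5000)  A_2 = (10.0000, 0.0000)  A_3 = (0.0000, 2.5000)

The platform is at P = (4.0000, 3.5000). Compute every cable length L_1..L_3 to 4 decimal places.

(6.0828, 6.9462, 4.1231)

L_1 = √((10.0000−4.0000)² + (2.5000−3.5000)²) = 6.0828
L_2 = √((10.0000−4.0000)² + (0.0000−3.5000)²) = 6.9462
L_3 = √((0.0000−4.0000)² + (2.5000−3.5000)²) = 4.1231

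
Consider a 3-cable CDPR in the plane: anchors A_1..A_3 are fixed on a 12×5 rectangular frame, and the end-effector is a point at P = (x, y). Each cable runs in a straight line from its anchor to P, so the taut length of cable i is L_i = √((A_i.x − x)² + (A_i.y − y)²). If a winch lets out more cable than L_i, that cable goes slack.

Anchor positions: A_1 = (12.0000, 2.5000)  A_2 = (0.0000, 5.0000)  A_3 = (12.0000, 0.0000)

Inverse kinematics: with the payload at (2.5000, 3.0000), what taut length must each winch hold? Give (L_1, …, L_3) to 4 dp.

cable 1: Δx=9.5000, Δy=-0.5000; L_1 = √(Δx²+Δy²) = 9.5131
cable 2: Δx=-2.5000, Δy=2.0000; L_2 = √(Δx²+Δy²) = 3.2016
cable 3: Δx=9.5000, Δy=-3.0000; L_3 = √(Δx²+Δy²) = 9.9624

(9.5131, 3.2016, 9.9624)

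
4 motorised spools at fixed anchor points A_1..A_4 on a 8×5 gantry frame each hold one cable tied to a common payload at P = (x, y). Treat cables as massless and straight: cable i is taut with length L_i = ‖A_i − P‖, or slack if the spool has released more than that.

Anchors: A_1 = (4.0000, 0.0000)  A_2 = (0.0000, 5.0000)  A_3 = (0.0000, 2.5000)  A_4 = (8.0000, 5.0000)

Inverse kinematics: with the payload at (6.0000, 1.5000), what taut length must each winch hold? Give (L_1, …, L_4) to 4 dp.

(2.5000, 6.9462, 6.0828, 4.0311)

cable 1: Δx=-2.0000, Δy=-1.5000; L_1 = √(Δx²+Δy²) = 2.5000
cable 2: Δx=-6.0000, Δy=3.5000; L_2 = √(Δx²+Δy²) = 6.9462
cable 3: Δx=-6.0000, Δy=1.0000; L_3 = √(Δx²+Δy²) = 6.0828
cable 4: Δx=2.0000, Δy=3.5000; L_4 = √(Δx²+Δy²) = 4.0311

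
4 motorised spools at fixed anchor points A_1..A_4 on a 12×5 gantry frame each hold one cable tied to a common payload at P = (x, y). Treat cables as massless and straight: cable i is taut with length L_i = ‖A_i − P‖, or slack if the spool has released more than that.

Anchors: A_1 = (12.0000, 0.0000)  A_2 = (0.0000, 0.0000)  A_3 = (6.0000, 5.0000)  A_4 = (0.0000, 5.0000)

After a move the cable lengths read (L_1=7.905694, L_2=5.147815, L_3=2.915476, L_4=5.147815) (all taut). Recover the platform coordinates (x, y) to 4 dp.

(4.5000, 2.5000)

each cable: (A_i−P)·(A_i−P) = L_i²; let q_i = ‖A_i‖²−L_i²
q_1 = 144.0000+0.0000−62.5000 = 81.5000
row 1: 24.0000x + 0.0000y = 108.0000  (q_2=-26.5000)
row 2: 12.0000x − 10.0000y = 29.0000  (q_3=52.5000)
row 3: 24.0000x − 10.0000y = 83.0000  (q_4=-1.5000)
Cramer on rows 1–2 → x = 4.5000, y = 2.5000
check cable 4: ‖A_4−P‖² = 26.5000 ≈ L_4² = 26.5000 ✓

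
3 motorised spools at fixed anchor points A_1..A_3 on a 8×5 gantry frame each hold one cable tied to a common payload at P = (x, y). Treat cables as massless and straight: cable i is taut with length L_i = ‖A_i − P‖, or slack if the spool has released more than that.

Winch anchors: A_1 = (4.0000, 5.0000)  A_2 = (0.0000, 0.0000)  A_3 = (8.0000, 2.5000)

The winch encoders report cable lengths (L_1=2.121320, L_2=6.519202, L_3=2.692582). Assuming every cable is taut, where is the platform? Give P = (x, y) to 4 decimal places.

(5.5000, 3.5000)

circle eqns → linear via eq_j − eq_1; set q_j = A_j·A_j − L_j²
q_1 = 16.0000+25.0000−4.5000 = 36.5000
8.0000·x + 10.0000·y = q_1−q_2 = 79.0000
-8.0000·x + 5.0000·y = q_1−q_3 = -26.5000
solve first two rows → x=5.5000, y=3.5000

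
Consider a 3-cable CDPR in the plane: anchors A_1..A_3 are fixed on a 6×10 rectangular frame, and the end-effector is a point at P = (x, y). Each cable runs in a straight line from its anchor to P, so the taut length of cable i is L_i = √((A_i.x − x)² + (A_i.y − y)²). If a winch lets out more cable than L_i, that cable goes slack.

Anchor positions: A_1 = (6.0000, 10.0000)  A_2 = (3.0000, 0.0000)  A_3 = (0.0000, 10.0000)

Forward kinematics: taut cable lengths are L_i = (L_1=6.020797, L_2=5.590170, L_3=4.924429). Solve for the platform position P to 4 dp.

(2.0000, 5.5000)

each cable: (A_i−P)·(A_i−P) = L_i²; let q_i = ‖A_i‖²−L_i²
q_1 = 36.0000+100.0000−36.2500 = 99.7500
row 1: 6.0000x + 20.0000y = 122.0000  (q_2=-22.2500)
row 2: 12.0000x + 0.0000y = 24.0000  (q_3=75.7500)
Cramer on rows 1–2 → x = 2.0000, y = 5.5000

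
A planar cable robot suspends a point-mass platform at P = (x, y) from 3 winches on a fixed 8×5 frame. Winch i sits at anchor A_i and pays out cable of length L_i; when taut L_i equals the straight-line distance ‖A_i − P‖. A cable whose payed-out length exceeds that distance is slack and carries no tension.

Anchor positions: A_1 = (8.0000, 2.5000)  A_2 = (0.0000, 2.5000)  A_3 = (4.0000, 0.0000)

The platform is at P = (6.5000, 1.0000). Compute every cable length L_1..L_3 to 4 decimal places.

cable 1: Δx=1.5000, Δy=1.5000; L_1 = √(Δx²+Δy²) = 2.1213
cable 2: Δx=-6.5000, Δy=1.5000; L_2 = √(Δx²+Δy²) = 6.6708
cable 3: Δx=-2.5000, Δy=-1.0000; L_3 = √(Δx²+Δy²) = 2.6926

(2.1213, 6.6708, 2.6926)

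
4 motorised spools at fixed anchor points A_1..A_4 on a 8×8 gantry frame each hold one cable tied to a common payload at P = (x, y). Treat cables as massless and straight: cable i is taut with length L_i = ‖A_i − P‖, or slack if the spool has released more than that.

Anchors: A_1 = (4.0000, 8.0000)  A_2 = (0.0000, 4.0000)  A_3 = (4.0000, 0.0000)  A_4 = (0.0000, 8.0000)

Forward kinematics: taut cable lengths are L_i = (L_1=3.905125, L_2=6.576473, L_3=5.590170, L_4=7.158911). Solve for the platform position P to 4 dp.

each cable: (A_i−P)·(A_i−P) = L_i²; let q_i = ‖A_i‖²−L_i²
q_1 = 16.0000+64.0000−15.2500 = 64.7500
row 1: 8.0000x + 8.0000y = 92.0000  (q_2=-27.2500)
row 2: 0.0000x + 16.0000y = 80.0000  (q_3=-15.2500)
row 3: 8.0000x + 0.0000y = 52.0000  (q_4=12.7500)
Cramer on rows 1–2 → x = 6.5000, y = 5.0000
check cable 4: ‖A_4−P‖² = 51.2500 ≈ L_4² = 51.2500 ✓

(6.5000, 5.0000)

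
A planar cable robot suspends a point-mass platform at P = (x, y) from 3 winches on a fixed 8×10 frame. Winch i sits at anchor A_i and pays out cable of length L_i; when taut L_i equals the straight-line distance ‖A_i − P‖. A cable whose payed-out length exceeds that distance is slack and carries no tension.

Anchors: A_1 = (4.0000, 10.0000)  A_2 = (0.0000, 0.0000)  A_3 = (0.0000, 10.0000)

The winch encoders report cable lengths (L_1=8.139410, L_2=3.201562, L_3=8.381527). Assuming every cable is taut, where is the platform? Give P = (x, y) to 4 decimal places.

each cable: (A_i−P)·(A_i−P) = L_i²; let c_i = ‖A_i‖²−L_i²
c_1 = 16.0000+100.0000−66.2500 = 49.7500
row 1: 8.0000x + 20.0000y = 60.0000  (c_2=-10.2500)
row 2: 8.0000x + 0.0000y = 20.0000  (c_3=29.7500)
Cramer on rows 1–2 → x = 2.5000, y = 2.0000

(2.5000, 2.0000)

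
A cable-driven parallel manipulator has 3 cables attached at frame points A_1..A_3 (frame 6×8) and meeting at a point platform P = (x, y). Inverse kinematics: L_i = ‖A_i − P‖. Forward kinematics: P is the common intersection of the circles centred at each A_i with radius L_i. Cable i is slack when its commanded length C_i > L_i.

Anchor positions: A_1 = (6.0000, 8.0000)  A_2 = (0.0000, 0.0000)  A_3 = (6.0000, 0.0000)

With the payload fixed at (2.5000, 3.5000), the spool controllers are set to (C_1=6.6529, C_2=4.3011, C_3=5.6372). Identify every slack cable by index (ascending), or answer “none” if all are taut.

i=1: geometric 5.7009 vs commanded 6.6529 ⇒ slack
i=2: geometric 4.3012 vs commanded 4.3011 ⇒ taut
i=3: geometric 4.9497 vs commanded 5.6372 ⇒ slack

1, 3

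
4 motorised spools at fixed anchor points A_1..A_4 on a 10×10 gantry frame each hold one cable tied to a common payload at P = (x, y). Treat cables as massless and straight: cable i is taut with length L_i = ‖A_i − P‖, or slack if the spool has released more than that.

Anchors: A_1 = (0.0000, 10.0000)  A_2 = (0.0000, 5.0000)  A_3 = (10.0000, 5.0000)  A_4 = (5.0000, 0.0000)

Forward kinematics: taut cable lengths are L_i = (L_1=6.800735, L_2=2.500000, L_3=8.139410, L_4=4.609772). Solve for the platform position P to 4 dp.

(2.0000, 3.5000)

circle eqns → linear via eq_j − eq_1; set k_j = A_j·A_j − L_j²
k_1 = 0.0000+100.0000−46.2500 = 53.7500
0.0000·x + 10.0000·y = k_1−k_2 = 35.0000
-20.0000·x + 10.0000·y = k_1−k_3 = -5.0000
-10.0000·x + 20.0000·y = k_1−k_4 = 50.0000
solve first two rows → x=2.0000, y=3.5000
check cable 4: ‖A_4−P‖² = 21.2500 ≈ L_4² = 21.2500 ✓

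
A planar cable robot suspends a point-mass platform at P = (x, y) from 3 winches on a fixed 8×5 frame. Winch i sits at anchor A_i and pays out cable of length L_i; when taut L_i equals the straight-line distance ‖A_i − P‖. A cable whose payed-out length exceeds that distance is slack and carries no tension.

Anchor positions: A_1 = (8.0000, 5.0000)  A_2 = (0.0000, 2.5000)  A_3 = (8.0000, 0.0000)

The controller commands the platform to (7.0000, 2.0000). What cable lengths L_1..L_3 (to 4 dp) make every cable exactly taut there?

(3.1623, 7.0178, 2.2361)

L_1 = √((8.0000−7.0000)² + (5.0000−2.0000)²) = 3.1623
L_2 = √((0.0000−7.0000)² + (2.5000−2.0000)²) = 7.0178
L_3 = √((8.0000−7.0000)² + (0.0000−2.0000)²) = 2.2361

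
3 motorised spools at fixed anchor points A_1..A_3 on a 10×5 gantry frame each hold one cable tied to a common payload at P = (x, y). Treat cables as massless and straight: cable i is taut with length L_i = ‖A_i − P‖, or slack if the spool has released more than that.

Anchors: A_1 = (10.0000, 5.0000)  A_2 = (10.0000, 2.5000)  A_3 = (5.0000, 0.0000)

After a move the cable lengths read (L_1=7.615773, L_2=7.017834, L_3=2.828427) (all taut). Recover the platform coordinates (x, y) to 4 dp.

(3.0000, 2.0000)

each cable: (A_i−P)·(A_i−P) = L_i²; let q_i = ‖A_i‖²−L_i²
q_1 = 100.0000+25.0000−58.0000 = 67.0000
row 1: 0.0000x + 5.0000y = 10.0000  (q_2=57.0000)
row 2: 10.0000x + 10.0000y = 50.0000  (q_3=17.0000)
Cramer on rows 1–2 → x = 3.0000, y = 2.0000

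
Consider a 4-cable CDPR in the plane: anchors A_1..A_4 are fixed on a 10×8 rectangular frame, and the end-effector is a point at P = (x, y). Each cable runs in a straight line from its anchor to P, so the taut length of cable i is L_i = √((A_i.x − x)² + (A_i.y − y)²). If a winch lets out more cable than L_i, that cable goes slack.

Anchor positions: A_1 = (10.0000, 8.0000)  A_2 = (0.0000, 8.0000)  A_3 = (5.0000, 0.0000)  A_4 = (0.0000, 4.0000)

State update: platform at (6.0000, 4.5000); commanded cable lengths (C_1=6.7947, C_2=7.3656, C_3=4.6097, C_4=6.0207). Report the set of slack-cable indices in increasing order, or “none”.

1, 2

cable 1: √((4.0000)²+(3.5000)²)=5.3151, C_1=6.7947: slack
cable 2: √((-6.0000)²+(3.5000)²)=6.9462, C_2=7.3656: slack
cable 3: √((-1.0000)²+(-4.5000)²)=4.6098, C_3=4.6097: taut
cable 4: √((-6.0000)²+(-0.5000)²)=6.0208, C_4=6.0207: taut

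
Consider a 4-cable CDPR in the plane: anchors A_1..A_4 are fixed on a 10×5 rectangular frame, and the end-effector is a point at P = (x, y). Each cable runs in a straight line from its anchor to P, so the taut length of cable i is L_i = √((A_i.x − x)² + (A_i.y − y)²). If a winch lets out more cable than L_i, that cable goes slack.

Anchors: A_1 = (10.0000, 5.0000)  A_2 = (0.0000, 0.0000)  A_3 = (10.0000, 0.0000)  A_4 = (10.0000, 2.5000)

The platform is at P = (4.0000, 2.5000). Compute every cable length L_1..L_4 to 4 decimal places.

(6.5000, 4.7170, 6.5000, 6.0000)

cable 1: Δx=6.0000, Δy=2.5000; L_1 = √(Δx²+Δy²) = 6.5000
cable 2: Δx=-4.0000, Δy=-2.5000; L_2 = √(Δx²+Δy²) = 4.7170
cable 3: Δx=6.0000, Δy=-2.5000; L_3 = √(Δx²+Δy²) = 6.5000
cable 4: Δx=6.0000, Δy=0.0000; L_4 = √(Δx²+Δy²) = 6.0000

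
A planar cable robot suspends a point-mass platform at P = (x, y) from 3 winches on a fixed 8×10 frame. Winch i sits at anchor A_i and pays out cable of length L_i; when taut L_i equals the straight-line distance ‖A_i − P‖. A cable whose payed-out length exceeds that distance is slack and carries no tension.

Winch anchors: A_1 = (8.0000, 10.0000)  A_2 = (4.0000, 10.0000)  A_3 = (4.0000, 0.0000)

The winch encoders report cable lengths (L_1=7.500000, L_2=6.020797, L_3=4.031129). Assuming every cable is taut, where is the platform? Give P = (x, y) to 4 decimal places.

expand ‖A_i−P‖²=L_i² and subtract eq 1 (q_i ≔ ‖A_i‖²−L_i²)
q_1 = 64.0000+100.0000−56.2500 = 107.7500
eq1−eq2 → [8.0000  0.0000]·P = 28.0000
eq1−eq3 → [8.0000  20.0000]·P = 108.0000
2×2 solve → P = (3.5000, 4.0000)

(3.5000, 4.0000)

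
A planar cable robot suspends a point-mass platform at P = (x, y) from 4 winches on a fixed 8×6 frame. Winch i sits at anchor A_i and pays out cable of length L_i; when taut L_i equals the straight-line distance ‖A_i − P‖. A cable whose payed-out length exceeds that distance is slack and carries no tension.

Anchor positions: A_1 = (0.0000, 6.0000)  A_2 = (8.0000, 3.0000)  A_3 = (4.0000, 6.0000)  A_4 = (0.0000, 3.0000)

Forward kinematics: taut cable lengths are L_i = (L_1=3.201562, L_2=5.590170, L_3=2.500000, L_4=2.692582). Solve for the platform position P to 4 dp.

(2.5000, 4.0000)

expand ‖A_i−P‖²=L_i² and subtract eq 1 (k_i ≔ ‖A_i‖²−L_i²)
k_1 = 0.0000+36.0000−10.2500 = 25.7500
eq1−eq2 → [-16.0000  6.0000]·P = -16.0000
eq1−eq3 → [-8.0000  0.0000]·P = -20.0000
eq1−eq4 → [0.0000  6.0000]·P = 24.0000
2×2 solve → P = (2.5000, 4.0000)
check cable 4: ‖A_4−P‖² = 7.2500 ≈ L_4² = 7.2500 ✓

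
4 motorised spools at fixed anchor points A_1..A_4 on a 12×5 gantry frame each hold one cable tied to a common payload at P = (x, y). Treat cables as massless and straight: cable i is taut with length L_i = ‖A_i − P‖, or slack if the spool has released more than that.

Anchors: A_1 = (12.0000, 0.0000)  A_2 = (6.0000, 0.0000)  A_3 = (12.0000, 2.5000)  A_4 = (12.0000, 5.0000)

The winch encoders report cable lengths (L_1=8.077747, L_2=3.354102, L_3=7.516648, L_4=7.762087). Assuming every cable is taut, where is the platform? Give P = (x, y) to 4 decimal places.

each cable: (A_i−P)·(A_i−P) = L_i²; let c_i = ‖A_i‖²−L_i²
c_1 = 144.0000+0.0000−65.2500 = 78.7500
row 1: 12.0000x + 0.0000y = 54.0000  (c_2=24.7500)
row 2: 0.0000x − 5.0000y = -15.0000  (c_3=93.7500)
row 3: 0.0000x − 10.0000y = -30.0000  (c_4=108.7500)
Cramer on rows 1–2 → x = 4.5000, y = 3.0000
check cable 4: ‖A_4−P‖² = 60.2500 ≈ L_4² = 60.2500 ✓

(4.5000, 3.0000)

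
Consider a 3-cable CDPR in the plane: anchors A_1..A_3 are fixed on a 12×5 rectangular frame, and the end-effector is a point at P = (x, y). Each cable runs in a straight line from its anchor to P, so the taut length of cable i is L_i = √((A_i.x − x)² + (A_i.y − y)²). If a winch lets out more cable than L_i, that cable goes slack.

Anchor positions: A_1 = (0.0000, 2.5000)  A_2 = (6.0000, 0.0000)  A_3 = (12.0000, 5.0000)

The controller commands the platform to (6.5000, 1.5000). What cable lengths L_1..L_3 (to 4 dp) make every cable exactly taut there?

(6.5765, 1.5811, 6.5192)

L_1: Δ = A_1−P = (-6.5000, 1.0000) → ‖Δ‖ = √43.2500 = 6.5765
L_2: Δ = A_2−P = (-0.5000, -1.5000) → ‖Δ‖ = √2.5000 = 1.5811
L_3: Δ = A_3−P = (5.5000, 3.5000) → ‖Δ‖ = √42.5000 = 6.5192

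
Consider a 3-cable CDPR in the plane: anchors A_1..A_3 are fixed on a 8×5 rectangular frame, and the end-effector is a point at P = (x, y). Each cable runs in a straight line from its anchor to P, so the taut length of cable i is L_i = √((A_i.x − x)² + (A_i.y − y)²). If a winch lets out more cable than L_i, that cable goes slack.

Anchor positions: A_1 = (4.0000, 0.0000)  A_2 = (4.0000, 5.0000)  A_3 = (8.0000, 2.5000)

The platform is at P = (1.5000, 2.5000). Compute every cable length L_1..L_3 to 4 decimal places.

cable 1: Δx=2.5000, Δy=-2.5000; L_1 = √(Δx²+Δy²) = 3.5355
cable 2: Δx=2.5000, Δy=2.5000; L_2 = √(Δx²+Δy²) = 3.5355
cable 3: Δx=6.5000, Δy=0.0000; L_3 = √(Δx²+Δy²) = 6.5000

(3.5355, 3.5355, 6.5000)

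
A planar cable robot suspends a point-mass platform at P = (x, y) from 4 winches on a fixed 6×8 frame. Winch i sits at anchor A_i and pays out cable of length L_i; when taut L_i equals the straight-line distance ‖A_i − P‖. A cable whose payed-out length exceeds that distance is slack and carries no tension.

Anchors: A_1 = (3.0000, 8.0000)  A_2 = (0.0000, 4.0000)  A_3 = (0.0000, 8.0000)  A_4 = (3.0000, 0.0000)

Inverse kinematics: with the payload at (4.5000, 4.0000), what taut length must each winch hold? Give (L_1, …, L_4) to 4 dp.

(4.2720, 4.5000, 6.0208, 4.2720)

cable 1: Δx=-1.5000, Δy=4.0000; L_1 = √(Δx²+Δy²) = 4.2720
cable 2: Δx=-4.5000, Δy=0.0000; L_2 = √(Δx²+Δy²) = 4.5000
cable 3: Δx=-4.5000, Δy=4.0000; L_3 = √(Δx²+Δy²) = 6.0208
cable 4: Δx=-1.5000, Δy=-4.0000; L_4 = √(Δx²+Δy²) = 4.2720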